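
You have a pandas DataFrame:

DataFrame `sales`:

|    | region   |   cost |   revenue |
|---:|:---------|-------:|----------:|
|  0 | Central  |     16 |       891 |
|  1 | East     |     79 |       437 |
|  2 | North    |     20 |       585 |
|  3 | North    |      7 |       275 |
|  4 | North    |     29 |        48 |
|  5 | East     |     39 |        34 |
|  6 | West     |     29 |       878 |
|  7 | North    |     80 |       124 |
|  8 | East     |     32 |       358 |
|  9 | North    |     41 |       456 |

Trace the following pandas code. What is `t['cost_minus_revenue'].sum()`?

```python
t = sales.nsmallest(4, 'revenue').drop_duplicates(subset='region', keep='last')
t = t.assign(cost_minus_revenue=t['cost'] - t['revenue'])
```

take 4 rows with smallest revenue:
  region  cost  revenue
5   East    39       34
4  North    29       48
7  North    80      124
3  North     7      275
drop duplicate region (keep=last):
  region  cost  revenue
5   East    39       34
3  North     7      275
add column cost_minus_revenue = t['cost'] - t['revenue']:
  region  cost  revenue  cost_minus_revenue
5   East    39       34                   5
3  North     7      275                -268

-263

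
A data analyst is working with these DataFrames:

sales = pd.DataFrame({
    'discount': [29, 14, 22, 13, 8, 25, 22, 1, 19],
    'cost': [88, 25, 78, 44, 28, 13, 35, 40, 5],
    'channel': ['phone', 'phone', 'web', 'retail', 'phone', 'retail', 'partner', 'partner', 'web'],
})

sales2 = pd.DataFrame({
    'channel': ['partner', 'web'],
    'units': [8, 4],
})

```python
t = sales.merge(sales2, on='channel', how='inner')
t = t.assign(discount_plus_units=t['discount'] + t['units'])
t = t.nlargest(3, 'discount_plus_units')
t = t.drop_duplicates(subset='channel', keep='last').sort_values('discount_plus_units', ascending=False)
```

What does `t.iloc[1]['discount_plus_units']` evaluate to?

23

merge on 'channel' (how='inner') → 4 rows:
   discount  cost  channel  units
0        22    78      web      4
1        22    35  partner      8
2         1    40  partner      8
3        19     5      web      4
add column discount_plus_units = t['discount'] + t['units']:
   discount  cost  channel  units  discount_plus_units
0        22    78      web      4                   26
1        22    35  partner      8                   30
2         1    40  partner      8                    9
3        19     5      web      4                   23
take 3 rows with largest discount_plus_units:
   discount  cost  channel  units  discount_plus_units
1        22    35  partner      8                   30
0        22    78      web      4                   26
3        19     5      web      4                   23
drop duplicate channel (keep=last):
   discount  cost  channel  units  discount_plus_units
1        22    35  partner      8                   30
3        19     5      web      4                   23
sort by discount_plus_units descending:
   discount  cost  channel  units  discount_plus_units
1        22    35  partner      8                   30
3        19     5      web      4                   23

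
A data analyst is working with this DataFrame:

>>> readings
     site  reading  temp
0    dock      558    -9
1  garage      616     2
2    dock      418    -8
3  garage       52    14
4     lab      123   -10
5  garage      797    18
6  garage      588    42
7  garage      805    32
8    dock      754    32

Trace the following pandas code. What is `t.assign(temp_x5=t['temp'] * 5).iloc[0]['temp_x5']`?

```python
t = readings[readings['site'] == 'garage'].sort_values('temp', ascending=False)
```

210

filter rows where site == 'garage':
     site  reading  temp
1  garage      616     2
3  garage       52    14
5  garage      797    18
6  garage      588    42
7  garage      805    32
sort by temp descending:
     site  reading  temp
6  garage      588    42
7  garage      805    32
5  garage      797    18
3  garage       52    14
1  garage      616     2
add column temp_x5 = t['temp'] * 5:
     site  reading  temp  temp_x5
6  garage      588    42      210
7  garage      805    32      160
5  garage      797    18       90
3  garage       52    14       70
1  garage      616     2       10
value at position 0, column 'temp_x5' → 210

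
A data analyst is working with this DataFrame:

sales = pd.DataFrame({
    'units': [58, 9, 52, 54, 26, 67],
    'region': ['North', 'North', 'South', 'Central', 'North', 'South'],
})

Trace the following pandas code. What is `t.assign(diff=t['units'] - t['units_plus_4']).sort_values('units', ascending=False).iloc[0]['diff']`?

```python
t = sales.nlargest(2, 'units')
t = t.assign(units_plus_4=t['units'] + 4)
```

-4

take 2 rows with largest units:
   units region
5     67  South
0     58  North
add column units_plus_4 = t['units'] + 4:
   units region  units_plus_4
5     67  South            71
0     58  North            62
add column diff = t['units'] - t['units_plus_4']:
   units region  units_plus_4  diff
5     67  South            71    -4
0     58  North            62    -4
sort by units descending:
   units region  units_plus_4  diff
5     67  South            71    -4
0     58  North            62    -4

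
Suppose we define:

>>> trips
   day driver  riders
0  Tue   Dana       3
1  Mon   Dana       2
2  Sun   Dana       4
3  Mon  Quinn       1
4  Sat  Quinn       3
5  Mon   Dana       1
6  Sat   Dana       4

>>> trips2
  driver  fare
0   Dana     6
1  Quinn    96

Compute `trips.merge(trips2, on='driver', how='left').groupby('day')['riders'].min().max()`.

4

merge on 'driver' (how='left') → 7 rows:
   day driver  riders  fare
0  Tue   Dana       3     6
1  Mon   Dana       2     6
2  Sun   Dana       4     6
3  Mon  Quinn       1    96
4  Sat  Quinn       3    96
5  Mon   Dana       1     6
6  Sat   Dana       4     6
group by day, min of riders:
day
Mon    1
Sat    3
Sun    4
Tue    3
Name: riders, dtype: int64
Hence 4.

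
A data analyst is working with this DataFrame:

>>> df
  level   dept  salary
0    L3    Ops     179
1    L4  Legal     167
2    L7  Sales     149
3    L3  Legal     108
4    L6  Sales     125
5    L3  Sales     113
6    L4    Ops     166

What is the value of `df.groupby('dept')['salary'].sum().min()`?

group by dept, sum of salary:
dept
Legal    275
Ops      345
Sales    387
Name: salary, dtype: int64
The min of the resulting series is 275.

275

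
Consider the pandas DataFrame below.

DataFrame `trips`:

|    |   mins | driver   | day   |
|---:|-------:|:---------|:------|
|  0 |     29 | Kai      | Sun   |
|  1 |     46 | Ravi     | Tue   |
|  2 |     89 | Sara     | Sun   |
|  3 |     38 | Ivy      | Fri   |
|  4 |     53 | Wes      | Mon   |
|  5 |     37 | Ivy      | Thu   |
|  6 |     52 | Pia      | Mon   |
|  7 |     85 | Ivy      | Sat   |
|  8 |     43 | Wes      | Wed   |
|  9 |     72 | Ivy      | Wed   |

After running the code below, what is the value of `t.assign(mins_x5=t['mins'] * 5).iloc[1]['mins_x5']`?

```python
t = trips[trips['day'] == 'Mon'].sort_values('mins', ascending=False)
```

260

filter rows where day == 'Mon':
   mins driver  day
4    53    Wes  Mon
6    52    Pia  Mon
sort by mins descending:
   mins driver  day
4    53    Wes  Mon
6    52    Pia  Mon
add column mins_x5 = t['mins'] * 5:
   mins driver  day  mins_x5
4    53    Wes  Mon      265
6    52    Pia  Mon      260
So iloc[1]['mins_x5'] = 260.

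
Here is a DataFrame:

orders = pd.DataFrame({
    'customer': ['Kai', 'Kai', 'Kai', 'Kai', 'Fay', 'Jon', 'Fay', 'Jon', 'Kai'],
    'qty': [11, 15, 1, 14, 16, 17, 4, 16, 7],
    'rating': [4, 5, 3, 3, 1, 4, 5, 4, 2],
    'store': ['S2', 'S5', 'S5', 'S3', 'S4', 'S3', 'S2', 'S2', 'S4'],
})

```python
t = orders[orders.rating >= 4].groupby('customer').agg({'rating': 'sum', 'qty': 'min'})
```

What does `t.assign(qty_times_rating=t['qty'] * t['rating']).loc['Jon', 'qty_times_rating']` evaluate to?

filter rows where rating >= 4:
  customer  qty  rating store
0      Kai   11       4    S2
1      Kai   15       5    S5
5      Jon   17       4    S3
6      Fay    4       5    S2
7      Jon   16       4    S2
group by customer: sum(rating), min(qty):
          rating  qty
customer             
Fay            5    4
Jon            8   16
Kai            9   11
add column qty_times_rating = t['qty'] * t['rating']:
          rating  qty  qty_times_rating
customer                               
Fay            5    4                20
Jon            8   16               128
Kai            9   11                99

128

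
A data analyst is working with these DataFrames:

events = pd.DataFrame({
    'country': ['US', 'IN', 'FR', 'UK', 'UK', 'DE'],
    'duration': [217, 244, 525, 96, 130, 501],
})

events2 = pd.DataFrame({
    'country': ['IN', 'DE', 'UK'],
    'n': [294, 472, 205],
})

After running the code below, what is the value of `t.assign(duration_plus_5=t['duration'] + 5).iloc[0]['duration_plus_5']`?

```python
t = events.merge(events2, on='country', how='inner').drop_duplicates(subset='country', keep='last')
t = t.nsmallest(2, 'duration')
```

merge on 'country' (how='inner') → 4 rows:
  country  duration    n
0      IN       244  294
1      UK        96  205
2      UK       130  205
3      DE       501  472
drop duplicate country (keep=last):
  country  duration    n
0      IN       244  294
2      UK       130  205
3      DE       501  472
take 2 rows with smallest duration:
  country  duration    n
2      UK       130  205
0      IN       244  294
add column duration_plus_5 = t['duration'] + 5:
  country  duration    n  duration_plus_5
2      UK       130  205              135
0      IN       244  294              249

135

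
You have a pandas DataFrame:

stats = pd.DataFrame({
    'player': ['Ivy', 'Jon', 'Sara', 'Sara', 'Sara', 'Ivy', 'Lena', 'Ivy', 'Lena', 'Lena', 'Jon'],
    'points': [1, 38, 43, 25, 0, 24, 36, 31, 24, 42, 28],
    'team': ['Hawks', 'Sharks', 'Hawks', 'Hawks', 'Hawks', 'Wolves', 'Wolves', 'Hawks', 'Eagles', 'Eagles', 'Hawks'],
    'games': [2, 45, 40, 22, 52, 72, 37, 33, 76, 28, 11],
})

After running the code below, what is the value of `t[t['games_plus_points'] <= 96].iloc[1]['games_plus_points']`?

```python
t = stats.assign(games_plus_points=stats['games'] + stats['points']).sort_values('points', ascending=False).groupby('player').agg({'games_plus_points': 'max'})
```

add column games_plus_points = stats['games'] + stats['points']:
   player  points    team  games  games_plus_points
0     Ivy       1   Hawks      2                  3
1     Jon      38  Sharks     45                 83
2    Sara      43   Hawks     40                 83
3    Sara      25   Hawks     22                 47
4    Sara       0   Hawks     52                 52
5     Ivy      24  Wolves     72                 96
6    Lena      36  Wolves     37                 73
7     Ivy      31   Hawks     33                 64
8    Lena      24  Eagles     76                100
9    Lena      42  Eagles     28                 70
10    Jon      28   Hawks     11                 39
sort by points descending:
   player  points    team  games  games_plus_points
2    Sara      43   Hawks     40                 83
9    Lena      42  Eagles     28                 70
1     Jon      38  Sharks     45                 83
6    Lena      36  Wolves     37                 73
7     Ivy      31   Hawks     33                 64
10    Jon      28   Hawks     11                 39
3    Sara      25   Hawks     22                 47
5     Ivy      24  Wolves     72                 96
8    Lena      24  Eagles     76                100
0     Ivy       1   Hawks      2                  3
4    Sara       0   Hawks     52                 52
group by player, max of games_plus_points:
        games_plus_points
player                   
Ivy                    96
Jon                    83
Lena                  100
Sara                   83
filter rows where games_plus_points <= 96:
        games_plus_points
player                   
Ivy                    96
Jon                    83
Sara                   83
The value at position 1, column 'games_plus_points' is 83.

83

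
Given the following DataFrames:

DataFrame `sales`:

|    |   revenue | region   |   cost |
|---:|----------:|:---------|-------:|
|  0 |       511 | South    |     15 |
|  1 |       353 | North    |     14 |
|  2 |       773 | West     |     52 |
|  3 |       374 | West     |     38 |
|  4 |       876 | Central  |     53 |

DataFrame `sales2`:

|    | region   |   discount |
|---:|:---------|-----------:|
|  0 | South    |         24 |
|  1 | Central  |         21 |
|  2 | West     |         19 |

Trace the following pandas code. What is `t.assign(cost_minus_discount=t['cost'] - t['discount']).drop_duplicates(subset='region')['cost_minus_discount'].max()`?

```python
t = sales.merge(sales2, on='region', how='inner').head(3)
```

merge on 'region' (how='inner') → 4 rows:
   revenue   region  cost  discount
0      511    South    15        24
1      773     West    52        19
2      374     West    38        19
3      876  Central    53        21
take first 3 rows:
   revenue region  cost  discount
0      511  South    15        24
1      773   West    52        19
2      374   West    38        19
add column cost_minus_discount = t['cost'] - t['discount']:
   revenue region  cost  discount  cost_minus_discount
0      511  South    15        24                   -9
1      773   West    52        19                   33
2      374   West    38        19                   19
drop duplicate region (keep=first):
   revenue region  cost  discount  cost_minus_discount
0      511  South    15        24                   -9
1      773   West    52        19                   33
The max of column 'cost_minus_discount' is 33.

33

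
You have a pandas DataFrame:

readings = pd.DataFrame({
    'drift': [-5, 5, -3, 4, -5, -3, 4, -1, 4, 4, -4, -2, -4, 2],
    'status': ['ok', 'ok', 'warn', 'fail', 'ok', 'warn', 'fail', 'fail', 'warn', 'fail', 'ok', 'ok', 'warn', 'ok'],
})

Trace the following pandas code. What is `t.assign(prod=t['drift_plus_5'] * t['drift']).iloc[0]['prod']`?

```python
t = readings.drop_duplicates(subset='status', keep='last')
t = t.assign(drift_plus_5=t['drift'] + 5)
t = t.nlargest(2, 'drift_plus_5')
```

drop duplicate status (keep=last):
    drift status
9       4   fail
12     -4   warn
13      2     ok
add column drift_plus_5 = t['drift'] + 5:
    drift status  drift_plus_5
9       4   fail             9
12     -4   warn             1
13      2     ok             7
take 2 rows with largest drift_plus_5:
    drift status  drift_plus_5
9       4   fail             9
13      2     ok             7
add column prod = t['drift_plus_5'] * t['drift']:
    drift status  drift_plus_5  prod
9       4   fail             9    36
13      2     ok             7    14

36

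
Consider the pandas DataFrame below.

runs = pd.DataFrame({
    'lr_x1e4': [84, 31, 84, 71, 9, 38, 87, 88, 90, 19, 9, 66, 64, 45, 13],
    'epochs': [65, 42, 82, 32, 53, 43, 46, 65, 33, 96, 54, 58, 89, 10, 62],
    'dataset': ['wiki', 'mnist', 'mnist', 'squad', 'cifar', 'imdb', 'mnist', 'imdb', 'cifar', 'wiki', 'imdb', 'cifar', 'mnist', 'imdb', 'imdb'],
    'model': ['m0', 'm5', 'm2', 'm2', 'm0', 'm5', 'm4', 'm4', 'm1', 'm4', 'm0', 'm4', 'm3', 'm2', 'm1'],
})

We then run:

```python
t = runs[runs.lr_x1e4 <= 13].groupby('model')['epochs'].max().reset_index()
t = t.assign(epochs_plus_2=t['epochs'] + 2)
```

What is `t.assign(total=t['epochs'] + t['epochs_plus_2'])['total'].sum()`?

236

filter rows where lr_x1e4 <= 13:
    lr_x1e4  epochs dataset model
4         9      53   cifar    m0
10        9      54    imdb    m0
14       13      62    imdb    m1
group by model, max of epochs:
model
m0    54
m1    62
Name: epochs, dtype: int64
reset_index():
  model  epochs
0    m0      54
1    m1      62
add column epochs_plus_2 = t['epochs'] + 2:
  model  epochs  epochs_plus_2
0    m0      54             56
1    m1      62             64
add column total = t['epochs'] + t['epochs_plus_2']:
  model  epochs  epochs_plus_2  total
0    m0      54             56    110
1    m1      62             64    126
Taking the sum of column 'total' gives 236.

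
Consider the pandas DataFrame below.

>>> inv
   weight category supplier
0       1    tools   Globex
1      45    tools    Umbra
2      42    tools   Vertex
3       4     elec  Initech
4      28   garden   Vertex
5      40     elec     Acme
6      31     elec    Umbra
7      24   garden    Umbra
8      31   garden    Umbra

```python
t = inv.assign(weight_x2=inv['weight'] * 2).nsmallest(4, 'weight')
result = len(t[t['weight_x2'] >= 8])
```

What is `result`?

add column weight_x2 = inv['weight'] * 2:
   weight category supplier  weight_x2
0       1    tools   Globex          2
1      45    tools    Umbra         90
2      42    tools   Vertex         84
3       4     elec  Initech          8
4      28   garden   Vertex         56
5      40     elec     Acme         80
6      31     elec    Umbra         62
7      24   garden    Umbra         48
8      31   garden    Umbra         62
take 4 rows with smallest weight:
   weight category supplier  weight_x2
0       1    tools   Globex          2
3       4     elec  Initech          8
7      24   garden    Umbra         48
4      28   garden   Vertex         56
filter rows where weight_x2 >= 8:
   weight category supplier  weight_x2
3       4     elec  Initech          8
7      24   garden    Umbra         48
4      28   garden   Vertex         56
Taking the number of rows gives 3.

3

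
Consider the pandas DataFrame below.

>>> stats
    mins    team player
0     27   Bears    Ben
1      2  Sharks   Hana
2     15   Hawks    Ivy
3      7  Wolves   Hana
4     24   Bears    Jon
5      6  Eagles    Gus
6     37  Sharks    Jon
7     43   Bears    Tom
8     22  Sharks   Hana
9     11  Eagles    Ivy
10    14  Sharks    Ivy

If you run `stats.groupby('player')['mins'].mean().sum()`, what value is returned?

group by player, mean of mins:
player
Ben     27.000000
Gus      6.000000
Hana    10.333333
Ivy     13.333333
Jon     30.500000
Tom     43.000000
Name: mins, dtype: float64
Hence 130.166666667.

130.166666667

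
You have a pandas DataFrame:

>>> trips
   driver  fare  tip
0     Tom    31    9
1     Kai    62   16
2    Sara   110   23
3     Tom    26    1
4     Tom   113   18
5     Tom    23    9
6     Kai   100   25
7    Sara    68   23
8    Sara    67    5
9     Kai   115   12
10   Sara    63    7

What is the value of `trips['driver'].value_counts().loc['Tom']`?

value_counts of driver:
driver
Tom     4
Sara    4
Kai     3
Name: count, dtype: int64

4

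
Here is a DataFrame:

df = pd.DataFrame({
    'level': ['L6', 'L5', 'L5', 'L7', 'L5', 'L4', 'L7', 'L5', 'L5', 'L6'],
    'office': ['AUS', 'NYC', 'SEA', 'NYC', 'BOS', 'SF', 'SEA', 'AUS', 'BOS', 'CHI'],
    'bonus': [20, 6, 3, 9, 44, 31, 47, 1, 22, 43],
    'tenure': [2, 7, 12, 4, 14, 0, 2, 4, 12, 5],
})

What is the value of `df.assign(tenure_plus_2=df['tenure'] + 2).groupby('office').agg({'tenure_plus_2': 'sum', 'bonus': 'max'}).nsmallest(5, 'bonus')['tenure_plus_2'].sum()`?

64

add column tenure_plus_2 = df['tenure'] + 2:
  level office  bonus  tenure  tenure_plus_2
0    L6    AUS     20       2              4
1    L5    NYC      6       7              9
2    L5    SEA      3      12             14
3    L7    NYC      9       4              6
4    L5    BOS     44      14             16
5    L4     SF     31       0              2
6    L7    SEA     47       2              4
7    L5    AUS      1       4              6
8    L5    BOS     22      12             14
9    L6    CHI     43       5              7
group by office: sum(tenure_plus_2), max(bonus):
        tenure_plus_2  bonus
office                      
AUS                10     20
BOS                30     44
CHI                 7     43
NYC                15      9
SEA                18     47
SF                  2     31
take 5 rows with smallest bonus:
        tenure_plus_2  bonus
office                      
NYC                15      9
AUS                10     20
SF                  2     31
CHI                 7     43
BOS                30     44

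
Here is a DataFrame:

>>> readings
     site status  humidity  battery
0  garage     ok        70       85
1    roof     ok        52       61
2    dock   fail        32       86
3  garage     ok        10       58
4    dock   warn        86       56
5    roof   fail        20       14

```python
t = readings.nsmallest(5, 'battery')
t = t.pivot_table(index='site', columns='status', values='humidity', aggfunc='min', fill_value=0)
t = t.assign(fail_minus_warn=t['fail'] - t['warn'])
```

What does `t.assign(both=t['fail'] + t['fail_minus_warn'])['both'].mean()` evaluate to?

-15.3333333333

take 5 rows with smallest battery:
     site status  humidity  battery
5    roof   fail        20       14
4    dock   warn        86       56
3  garage     ok        10       58
1    roof     ok        52       61
0  garage     ok        70       85
pivot: rows=site, cols=status, min(humidity):
status  fail  ok  warn
site                  
dock       0   0    86
garage     0  10     0
roof      20  52     0
add column fail_minus_warn = t['fail'] - t['warn']:
status  fail  ok  warn  fail_minus_warn
site                                   
dock       0   0    86              -86
garage     0  10     0                0
roof      20  52     0               20
add column both = t['fail'] + t['fail_minus_warn']:
status  fail  ok  warn  fail_minus_warn  both
site                                         
dock       0   0    86              -86   -86
garage     0  10     0                0     0
roof      20  52     0               20    40
mean of column 'both' → -15.3333333333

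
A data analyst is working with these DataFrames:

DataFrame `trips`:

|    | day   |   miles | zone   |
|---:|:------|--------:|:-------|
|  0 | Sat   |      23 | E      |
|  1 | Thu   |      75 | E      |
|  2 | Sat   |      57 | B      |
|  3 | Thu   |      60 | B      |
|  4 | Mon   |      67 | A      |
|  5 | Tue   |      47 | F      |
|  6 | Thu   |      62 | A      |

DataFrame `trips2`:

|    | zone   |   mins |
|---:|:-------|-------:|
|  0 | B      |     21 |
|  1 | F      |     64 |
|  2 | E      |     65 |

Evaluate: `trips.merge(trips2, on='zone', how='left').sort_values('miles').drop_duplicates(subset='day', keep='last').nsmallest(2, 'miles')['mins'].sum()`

85.0

merge on 'zone' (how='left') → 7 rows:
   day  miles zone  mins
0  Sat     23    E  65.0
1  Thu     75    E  65.0
2  Sat     57    B  21.0
3  Thu     60    B  21.0
4  Mon     67    A   NaN
5  Tue     47    F  64.0
6  Thu     62    A   NaN
sort by miles:
   day  miles zone  mins
0  Sat     23    E  65.0
5  Tue     47    F  64.0
2  Sat     57    B  21.0
3  Thu     60    B  21.0
6  Thu     62    A   NaN
4  Mon     67    A   NaN
1  Thu     75    E  65.0
drop duplicate day (keep=last):
   day  miles zone  mins
5  Tue     47    F  64.0
2  Sat     57    B  21.0
4  Mon     67    A   NaN
1  Thu     75    E  65.0
take 2 rows with smallest miles:
   day  miles zone  mins
5  Tue     47    F  64.0
2  Sat     57    B  21.0
So sum() = 85.0.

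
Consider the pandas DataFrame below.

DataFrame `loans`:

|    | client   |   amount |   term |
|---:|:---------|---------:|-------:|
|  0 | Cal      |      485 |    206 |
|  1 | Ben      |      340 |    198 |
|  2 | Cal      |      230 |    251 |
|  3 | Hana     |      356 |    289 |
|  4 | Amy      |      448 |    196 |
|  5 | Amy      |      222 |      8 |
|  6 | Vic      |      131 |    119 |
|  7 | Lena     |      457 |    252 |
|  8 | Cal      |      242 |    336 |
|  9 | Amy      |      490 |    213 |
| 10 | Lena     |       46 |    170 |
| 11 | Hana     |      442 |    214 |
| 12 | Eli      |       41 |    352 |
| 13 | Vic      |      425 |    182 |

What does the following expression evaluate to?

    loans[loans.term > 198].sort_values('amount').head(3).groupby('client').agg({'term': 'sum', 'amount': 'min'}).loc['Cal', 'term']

587

filter rows where term > 198:
   client  amount  term
0     Cal     485   206
2     Cal     230   251
3    Hana     356   289
7    Lena     457   252
8     Cal     242   336
9     Amy     490   213
11   Hana     442   214
12    Eli      41   352
sort by amount:
   client  amount  term
12    Eli      41   352
2     Cal     230   251
8     Cal     242   336
3    Hana     356   289
11   Hana     442   214
7    Lena     457   252
0     Cal     485   206
9     Amy     490   213
take first 3 rows:
   client  amount  term
12    Eli      41   352
2     Cal     230   251
8     Cal     242   336
group by client: sum(term), min(amount):
        term  amount
client              
Cal      587     230
Eli      352      41
So loc['Cal', 'term'] = 587.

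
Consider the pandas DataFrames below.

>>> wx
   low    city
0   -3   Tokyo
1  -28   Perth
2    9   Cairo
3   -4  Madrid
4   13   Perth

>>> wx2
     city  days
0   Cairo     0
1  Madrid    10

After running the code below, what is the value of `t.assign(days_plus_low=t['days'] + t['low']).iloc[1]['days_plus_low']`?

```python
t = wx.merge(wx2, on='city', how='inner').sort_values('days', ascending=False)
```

merge on 'city' (how='inner') → 2 rows:
   low    city  days
0    9   Cairo     0
1   -4  Madrid    10
sort by days descending:
   low    city  days
1   -4  Madrid    10
0    9   Cairo     0
add column days_plus_low = t['days'] + t['low']:
   low    city  days  days_plus_low
1   -4  Madrid    10              6
0    9   Cairo     0              9
Reading off the value at position 1, column 'days_plus_low', we get 9.

9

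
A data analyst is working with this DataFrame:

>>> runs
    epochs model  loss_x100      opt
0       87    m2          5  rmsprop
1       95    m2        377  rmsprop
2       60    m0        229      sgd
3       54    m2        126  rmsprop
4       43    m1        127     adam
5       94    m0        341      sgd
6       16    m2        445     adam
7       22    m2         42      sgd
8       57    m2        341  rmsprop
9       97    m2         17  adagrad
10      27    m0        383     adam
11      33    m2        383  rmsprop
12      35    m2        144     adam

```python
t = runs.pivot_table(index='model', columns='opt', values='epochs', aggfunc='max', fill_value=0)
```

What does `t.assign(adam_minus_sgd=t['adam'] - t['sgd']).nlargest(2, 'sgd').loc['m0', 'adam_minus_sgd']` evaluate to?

pivot: rows=model, cols=opt, max(epochs):
opt    adagrad  adam  rmsprop  sgd
model                             
m0           0    27        0   94
m1           0    43        0    0
m2          97    35       95   22
add column adam_minus_sgd = t['adam'] - t['sgd']:
opt    adagrad  adam  rmsprop  sgd  adam_minus_sgd
model                                             
m0           0    27        0   94             -67
m1           0    43        0    0              43
m2          97    35       95   22              13
take 2 rows with largest sgd:
opt    adagrad  adam  rmsprop  sgd  adam_minus_sgd
model                                             
m0           0    27        0   94             -67
m2          97    35       95   22              13
Taking the value at row 'm0', column 'adam_minus_sgd' gives -67.

-67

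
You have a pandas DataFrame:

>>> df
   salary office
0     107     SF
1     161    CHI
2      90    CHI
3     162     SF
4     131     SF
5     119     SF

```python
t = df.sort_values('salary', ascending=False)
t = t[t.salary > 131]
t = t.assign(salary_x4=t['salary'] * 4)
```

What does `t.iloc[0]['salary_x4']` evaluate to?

648

sort by salary descending:
   salary office
3     162     SF
1     161    CHI
4     131     SF
5     119     SF
0     107     SF
2      90    CHI
filter rows where salary > 131:
   salary office
3     162     SF
1     161    CHI
add column salary_x4 = t['salary'] * 4:
   salary office  salary_x4
3     162     SF        648
1     161    CHI        644
Taking the value at position 0, column 'salary_x4' gives 648.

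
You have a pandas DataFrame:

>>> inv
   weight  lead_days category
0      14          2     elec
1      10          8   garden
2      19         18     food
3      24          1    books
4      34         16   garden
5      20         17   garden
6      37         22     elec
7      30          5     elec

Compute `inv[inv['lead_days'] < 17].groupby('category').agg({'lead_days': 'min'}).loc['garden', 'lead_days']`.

filter rows where lead_days < 17:
   weight  lead_days category
0      14          2     elec
1      10          8   garden
3      24          1    books
4      34         16   garden
7      30          5     elec
group by category, min of lead_days:
          lead_days
category           
books             1
elec              2
garden            8

8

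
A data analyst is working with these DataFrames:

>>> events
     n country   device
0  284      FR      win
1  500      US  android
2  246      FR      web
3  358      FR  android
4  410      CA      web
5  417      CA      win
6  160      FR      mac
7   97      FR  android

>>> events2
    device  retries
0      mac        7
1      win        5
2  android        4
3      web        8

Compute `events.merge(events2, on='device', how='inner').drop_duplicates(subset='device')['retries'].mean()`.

6.0

merge on 'device' (how='inner') → 8 rows:
     n country   device  retries
0  284      FR      win        5
1  500      US  android        4
2  246      FR      web        8
3  358      FR  android        4
4  410      CA      web        8
5  417      CA      win        5
6  160      FR      mac        7
7   97      FR  android        4
drop duplicate device (keep=first):
     n country   device  retries
0  284      FR      win        5
1  500      US  android        4
2  246      FR      web        8
6  160      FR      mac        7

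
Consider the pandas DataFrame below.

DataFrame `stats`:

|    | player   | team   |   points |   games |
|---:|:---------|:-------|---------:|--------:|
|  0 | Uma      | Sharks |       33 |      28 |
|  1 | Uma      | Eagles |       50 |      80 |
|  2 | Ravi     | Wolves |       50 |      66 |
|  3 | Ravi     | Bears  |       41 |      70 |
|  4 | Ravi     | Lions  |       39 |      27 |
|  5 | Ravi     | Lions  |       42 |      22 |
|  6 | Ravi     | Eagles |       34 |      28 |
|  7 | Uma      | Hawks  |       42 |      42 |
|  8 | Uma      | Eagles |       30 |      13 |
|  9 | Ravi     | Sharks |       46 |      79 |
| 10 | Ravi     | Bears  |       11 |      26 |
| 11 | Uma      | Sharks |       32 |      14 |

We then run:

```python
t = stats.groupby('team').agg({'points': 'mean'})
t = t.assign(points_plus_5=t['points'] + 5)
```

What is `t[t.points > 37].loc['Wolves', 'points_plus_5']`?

group by team, mean of points:
        points
team          
Bears     26.0
Eagles    38.0
Hawks     42.0
Lions     40.5
Sharks    37.0
Wolves    50.0
add column points_plus_5 = t['points'] + 5:
        points  points_plus_5
team                         
Bears     26.0           31.0
Eagles    38.0           43.0
Hawks     42.0           47.0
Lions     40.5           45.5
Sharks    37.0           42.0
Wolves    50.0           55.0
filter rows where points > 37:
        points  points_plus_5
team                         
Eagles    38.0           43.0
Hawks     42.0           47.0
Lions     40.5           45.5
Wolves    50.0           55.0
Hence 55.0.

55.0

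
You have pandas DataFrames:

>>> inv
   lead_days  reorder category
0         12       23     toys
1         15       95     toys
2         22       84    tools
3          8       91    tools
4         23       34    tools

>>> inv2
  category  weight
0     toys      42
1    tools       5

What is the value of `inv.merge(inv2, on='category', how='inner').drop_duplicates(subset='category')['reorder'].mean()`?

merge on 'category' (how='inner') → 5 rows:
   lead_days  reorder category  weight
0         12       23     toys      42
1         15       95     toys      42
2         22       84    tools       5
3          8       91    tools       5
4         23       34    tools       5
drop duplicate category (keep=first):
   lead_days  reorder category  weight
0         12       23     toys      42
2         22       84    tools       5

53.5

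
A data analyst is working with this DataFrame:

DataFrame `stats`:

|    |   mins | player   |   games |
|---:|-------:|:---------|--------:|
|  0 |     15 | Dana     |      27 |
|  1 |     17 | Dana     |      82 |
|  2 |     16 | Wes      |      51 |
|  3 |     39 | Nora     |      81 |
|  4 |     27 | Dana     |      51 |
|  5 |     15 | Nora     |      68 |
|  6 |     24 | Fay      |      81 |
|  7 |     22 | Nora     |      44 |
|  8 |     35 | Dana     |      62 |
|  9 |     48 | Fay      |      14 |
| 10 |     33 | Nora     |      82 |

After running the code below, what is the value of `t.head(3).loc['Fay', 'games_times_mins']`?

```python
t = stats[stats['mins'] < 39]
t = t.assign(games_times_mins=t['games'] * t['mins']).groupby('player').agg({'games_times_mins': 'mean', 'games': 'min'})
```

filter rows where mins < 39:
    mins player  games
0     15   Dana     27
1     17   Dana     82
2     16    Wes     51
4     27   Dana     51
5     15   Nora     68
6     24    Fay     81
7     22   Nora     44
8     35   Dana     62
10    33   Nora     82
add column games_times_mins = t['games'] * t['mins']:
    mins player  games  games_times_mins
0     15   Dana     27               405
1     17   Dana     82              1394
2     16    Wes     51               816
4     27   Dana     51              1377
5     15   Nora     68              1020
6     24    Fay     81              1944
7     22   Nora     44               968
8     35   Dana     62              2170
10    33   Nora     82              2706
group by player: mean(games_times_mins), min(games):
        games_times_mins  games
player                         
Dana         1336.500000     27
Fay          1944.000000     81
Nora         1564.666667     44
Wes           816.000000     51
take first 3 rows:
        games_times_mins  games
player                         
Dana         1336.500000     27
Fay          1944.000000     81
Nora         1564.666667     44
value at row 'Fay', column 'games_times_mins' → 1944.0

1944.0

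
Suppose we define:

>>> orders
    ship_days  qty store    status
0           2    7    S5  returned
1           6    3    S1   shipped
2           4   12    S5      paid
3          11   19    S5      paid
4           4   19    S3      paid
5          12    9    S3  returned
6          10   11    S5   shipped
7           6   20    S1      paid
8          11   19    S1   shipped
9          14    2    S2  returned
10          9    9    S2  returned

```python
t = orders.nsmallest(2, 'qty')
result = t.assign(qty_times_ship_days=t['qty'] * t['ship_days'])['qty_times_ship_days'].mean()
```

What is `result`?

take 2 rows with smallest qty:
   ship_days  qty store    status
9         14    2    S2  returned
1          6    3    S1   shipped
add column qty_times_ship_days = t['qty'] * t['ship_days']:
   ship_days  qty store    status  qty_times_ship_days
9         14    2    S2  returned                   28
1          6    3    S1   shipped                   18
mean of column 'qty_times_ship_days' → 23.0

23.0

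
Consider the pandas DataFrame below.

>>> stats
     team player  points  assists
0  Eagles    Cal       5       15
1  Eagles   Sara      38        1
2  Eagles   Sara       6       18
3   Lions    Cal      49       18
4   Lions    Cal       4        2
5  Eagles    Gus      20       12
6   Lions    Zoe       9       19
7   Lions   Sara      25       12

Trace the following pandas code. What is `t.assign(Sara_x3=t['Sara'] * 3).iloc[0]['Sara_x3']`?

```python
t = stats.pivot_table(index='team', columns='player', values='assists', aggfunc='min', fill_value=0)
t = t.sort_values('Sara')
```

pivot: rows=team, cols=player, min(assists):
player  Cal  Gus  Sara  Zoe
team                       
Eagles   15   12     1    0
Lions     2    0    12   19
sort by Sara:
player  Cal  Gus  Sara  Zoe
team                       
Eagles   15   12     1    0
Lions     2    0    12   19
add column Sara_x3 = t['Sara'] * 3:
player  Cal  Gus  Sara  Zoe  Sara_x3
team                                
Eagles   15   12     1    0        3
Lions     2    0    12   19       36
Finally, value at position 0, column 'Sara_x3' = 3.

3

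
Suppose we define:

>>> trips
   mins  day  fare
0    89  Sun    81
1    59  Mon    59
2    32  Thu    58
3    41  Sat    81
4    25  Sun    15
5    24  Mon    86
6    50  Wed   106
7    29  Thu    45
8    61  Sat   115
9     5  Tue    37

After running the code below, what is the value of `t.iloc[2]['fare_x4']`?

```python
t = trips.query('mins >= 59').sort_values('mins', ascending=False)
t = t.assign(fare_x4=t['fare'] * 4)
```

filter rows where mins >= 59:
   mins  day  fare
0    89  Sun    81
1    59  Mon    59
8    61  Sat   115
sort by mins descending:
   mins  day  fare
0    89  Sun    81
8    61  Sat   115
1    59  Mon    59
add column fare_x4 = t['fare'] * 4:
   mins  day  fare  fare_x4
0    89  Sun    81      324
8    61  Sat   115      460
1    59  Mon    59      236
The value at position 2, column 'fare_x4' is 236.

236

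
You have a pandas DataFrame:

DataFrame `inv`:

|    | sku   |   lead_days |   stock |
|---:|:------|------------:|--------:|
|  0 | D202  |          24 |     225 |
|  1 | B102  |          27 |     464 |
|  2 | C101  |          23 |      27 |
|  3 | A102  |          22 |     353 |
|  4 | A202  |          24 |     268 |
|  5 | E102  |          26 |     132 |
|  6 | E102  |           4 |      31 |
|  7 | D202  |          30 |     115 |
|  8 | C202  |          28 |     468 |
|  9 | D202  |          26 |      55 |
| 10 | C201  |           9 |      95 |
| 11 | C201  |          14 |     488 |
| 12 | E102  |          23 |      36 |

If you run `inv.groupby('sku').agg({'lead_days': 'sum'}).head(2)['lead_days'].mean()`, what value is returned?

group by sku, sum of lead_days:
      lead_days
sku            
A102         22
A202         24
B102         27
C101         23
C201         23
C202         28
D202         80
E102         53
take first 2 rows:
      lead_days
sku            
A102         22
A202         24
mean of column 'lead_days' → 23.0

23.0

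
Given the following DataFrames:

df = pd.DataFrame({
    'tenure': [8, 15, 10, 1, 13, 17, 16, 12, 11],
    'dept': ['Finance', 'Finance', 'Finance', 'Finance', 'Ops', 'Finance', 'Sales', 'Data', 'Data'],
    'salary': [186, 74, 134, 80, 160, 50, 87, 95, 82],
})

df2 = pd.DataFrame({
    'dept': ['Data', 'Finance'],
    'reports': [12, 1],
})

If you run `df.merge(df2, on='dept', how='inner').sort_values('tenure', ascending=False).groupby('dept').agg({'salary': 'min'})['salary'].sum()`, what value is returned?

132

merge on 'dept' (how='inner') → 7 rows:
   tenure     dept  salary  reports
0       8  Finance     186        1
1      15  Finance      74        1
2      10  Finance     134        1
3       1  Finance      80        1
4      17  Finance      50        1
5      12     Data      95       12
6      11     Data      82       12
sort by tenure descending:
   tenure     dept  salary  reports
4      17  Finance      50        1
1      15  Finance      74        1
5      12     Data      95       12
6      11     Data      82       12
2      10  Finance     134        1
0       8  Finance     186        1
3       1  Finance      80        1
group by dept, min of salary:
         salary
dept           
Data         82
Finance      50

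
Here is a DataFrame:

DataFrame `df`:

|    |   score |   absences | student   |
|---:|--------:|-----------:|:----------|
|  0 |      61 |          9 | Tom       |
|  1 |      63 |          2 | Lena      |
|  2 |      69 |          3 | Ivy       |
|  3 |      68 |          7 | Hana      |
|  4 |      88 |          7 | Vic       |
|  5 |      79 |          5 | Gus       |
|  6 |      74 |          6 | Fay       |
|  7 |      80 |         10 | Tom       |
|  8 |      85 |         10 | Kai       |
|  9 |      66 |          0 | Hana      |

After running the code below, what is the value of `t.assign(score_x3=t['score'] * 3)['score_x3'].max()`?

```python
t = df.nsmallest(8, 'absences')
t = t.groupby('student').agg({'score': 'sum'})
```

take 8 rows with smallest absences:
   score  absences student
9     66         0    Hana
1     63         2    Lena
2     69         3     Ivy
5     79         5     Gus
6     74         6     Fay
3     68         7    Hana
4     88         7     Vic
0     61         9     Tom
group by student, sum of score:
         score
student       
Fay         74
Gus         79
Hana       134
Ivy         69
Lena        63
Tom         61
Vic         88
add column score_x3 = t['score'] * 3:
         score  score_x3
student                 
Fay         74       222
Gus         79       237
Hana       134       402
Ivy         69       207
Lena        63       189
Tom         61       183
Vic         88       264
max of column 'score_x3' → 402

402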